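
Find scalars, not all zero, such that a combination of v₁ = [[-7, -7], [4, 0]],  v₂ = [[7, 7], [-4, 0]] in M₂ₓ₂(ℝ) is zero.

Pass to coordinate vectors relative to the basis {E₁₁, E₁₂, E₂₁, E₂₂}.
Set up α₁v₁ + α₂v₂ = 0 and solve the homogeneous system.
A generator of the null space is (1, 1).

v₁ + v₂ = 0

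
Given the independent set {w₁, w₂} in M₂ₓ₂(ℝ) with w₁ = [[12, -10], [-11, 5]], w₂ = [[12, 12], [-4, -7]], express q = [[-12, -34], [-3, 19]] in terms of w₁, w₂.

Take coordinate vectors relative to {E₁₁, E₁₂, E₂₁, E₂₂}.
Write q = a₁w₁ + a₂w₂ and equate components.
Row-reducing the augmented matrix gives the unique coefficients (a₁, a₂) = (1, -2).

q = w₁ - 2w₂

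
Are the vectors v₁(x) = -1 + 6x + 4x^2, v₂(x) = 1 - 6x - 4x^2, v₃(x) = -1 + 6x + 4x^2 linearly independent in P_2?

Write each element as a coordinate vector in ℝ³ using {1, x, x^2}.
Place the vectors as rows of a 3×3 matrix and reduce to echelon form.
The reduction yields 1 nonzero row, so the rank is 1.
Since rank 1 < 3, the set is linearly dependent.
Indeed v₁ + v₂ = 0.

linearly dependent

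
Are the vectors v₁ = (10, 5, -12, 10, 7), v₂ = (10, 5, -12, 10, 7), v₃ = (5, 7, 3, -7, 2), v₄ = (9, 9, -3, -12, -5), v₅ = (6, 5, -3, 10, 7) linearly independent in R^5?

linearly dependent

Two of the vectors are equal, giving an immediate dependence.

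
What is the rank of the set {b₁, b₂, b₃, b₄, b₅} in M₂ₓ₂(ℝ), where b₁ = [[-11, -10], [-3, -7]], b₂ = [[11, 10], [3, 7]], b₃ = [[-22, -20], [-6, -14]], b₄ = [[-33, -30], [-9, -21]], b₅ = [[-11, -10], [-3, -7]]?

Represent each element by its coordinate vector in ℝ⁴.
Row-reduce the 5×4 matrix with these as rows.
The echelon form has 1 nonzero row, so the rank is 1.
(With 5 elements in a 4-dimensional space the rank is at most 4.)

rank 1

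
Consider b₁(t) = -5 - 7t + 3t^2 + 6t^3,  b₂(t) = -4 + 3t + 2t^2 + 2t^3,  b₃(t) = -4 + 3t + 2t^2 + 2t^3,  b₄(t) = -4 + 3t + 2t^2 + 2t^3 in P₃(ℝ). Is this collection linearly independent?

Write each element as a coordinate vector in ℝ⁴ using {1, t, …, t^3}.
Two of the vectors are equal, giving an immediate dependence.

linearly dependent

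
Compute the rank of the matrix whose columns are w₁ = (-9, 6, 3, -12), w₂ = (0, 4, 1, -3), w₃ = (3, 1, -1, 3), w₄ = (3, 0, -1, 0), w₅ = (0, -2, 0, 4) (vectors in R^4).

Put the 4×5 matrix [w₁|w₂|w₃|w₄|w₅] into echelon form.
Exactly 4 pivots survive; hence the rank is 4.
(With 5 elements in a 4-dimensional space the rank is at most 4.)

rank 4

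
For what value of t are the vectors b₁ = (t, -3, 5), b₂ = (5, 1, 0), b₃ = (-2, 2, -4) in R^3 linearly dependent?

t = 0

The set is linearly dependent precisely when det[b₁; b₂; b₃] = 0.
The determinant works out to -4*t.
Solving -4*t = 0 yields t = 0.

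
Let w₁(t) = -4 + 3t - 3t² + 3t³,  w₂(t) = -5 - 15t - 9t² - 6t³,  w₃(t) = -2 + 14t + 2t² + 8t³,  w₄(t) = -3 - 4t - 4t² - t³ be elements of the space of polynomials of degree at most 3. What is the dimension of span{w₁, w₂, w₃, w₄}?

dim = 2

Pass to coordinate vectors with respect to the basis {1, t, …, t³}.
Row-reduce the 4×4 matrix with these as rows.
Reduction leaves 2 leading entries, giving rank 2.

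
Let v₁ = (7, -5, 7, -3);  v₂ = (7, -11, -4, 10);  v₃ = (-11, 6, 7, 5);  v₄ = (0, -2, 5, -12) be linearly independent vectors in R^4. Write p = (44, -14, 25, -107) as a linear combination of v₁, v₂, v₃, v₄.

Set up the augmented matrix [v₁ | v₂ | v₃ | v₄ | p] and row-reduce.
Back-substitution yields (α₁, …, α₄) = (3, -3, -4, 4).

p = 3v₁ - 3v₂ - 4v₃ + 4v₄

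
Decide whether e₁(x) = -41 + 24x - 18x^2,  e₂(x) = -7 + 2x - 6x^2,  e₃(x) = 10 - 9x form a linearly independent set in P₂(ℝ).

Take coordinates with respect to the standard basis {1, x, x^2}.
Place the vectors as rows of a 3×3 matrix and reduce to echelon form.
The reduction yields 2 nonzero rows, so the rank is 2.
Since rank 2 < 3, the set is linearly dependent.
Indeed e₁ - 3e₂ + 2e₃ = 0.

linearly dependent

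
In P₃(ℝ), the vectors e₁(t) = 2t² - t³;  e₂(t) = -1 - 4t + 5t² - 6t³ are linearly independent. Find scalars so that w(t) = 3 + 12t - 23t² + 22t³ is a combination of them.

Work in coordinates with respect to the standard basis {1, t, …, t³}.
Set up the augmented matrix [e₁ | e₂ | w] and row-reduce.
The system has the unique solution (α₁, α₂) = (-4, -3).

w = -4e₁ - 3e₂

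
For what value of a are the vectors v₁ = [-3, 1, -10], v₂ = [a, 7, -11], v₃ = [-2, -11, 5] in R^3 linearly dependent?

The set is linearly dependent precisely when det[v₁; v₂; v₃] = 0.
Cofactor expansion gives det = 105*a + 140.
Setting this to zero gives a = -4/3.

a = -4/3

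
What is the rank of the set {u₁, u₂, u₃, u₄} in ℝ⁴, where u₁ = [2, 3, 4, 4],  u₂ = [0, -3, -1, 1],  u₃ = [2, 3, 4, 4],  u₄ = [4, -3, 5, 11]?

2

Row-reduce the 4×4 matrix with these as rows.
Reduction leaves 2 leading entries, giving rank 2.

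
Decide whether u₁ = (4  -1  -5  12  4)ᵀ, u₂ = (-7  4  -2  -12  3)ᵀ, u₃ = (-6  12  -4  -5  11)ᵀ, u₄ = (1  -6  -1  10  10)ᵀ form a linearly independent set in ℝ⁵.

Row-reduce the matrix whose columns are u₁, u₂, u₃, u₄.
The reduction yields 4 nonzero rows, so the rank is 4.
Since rank = 4 (the number of vectors), the set is linearly independent.

linearly independent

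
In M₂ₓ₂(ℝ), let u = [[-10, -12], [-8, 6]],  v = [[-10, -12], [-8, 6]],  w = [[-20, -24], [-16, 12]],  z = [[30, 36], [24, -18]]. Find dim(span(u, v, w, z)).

Use coordinates relative to {E₁₁, E₁₂, E₂₁, E₂₂}.
Row-reduce the 4×4 matrix with these as rows.
Reduction leaves 1 leading entry, giving rank 1.

dim = 1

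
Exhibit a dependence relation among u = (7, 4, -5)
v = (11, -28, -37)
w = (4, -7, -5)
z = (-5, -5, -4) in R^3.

2u - v + 3w + 3z = 0

Write the vectors as columns of a matrix and find a nonzero vector in its null space.
A generator of the null space is (2, -1, 3, 3).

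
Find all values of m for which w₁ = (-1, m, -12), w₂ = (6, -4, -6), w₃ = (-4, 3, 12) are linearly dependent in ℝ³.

m = 1/8

The vectors are dependent exactly when the determinant of the matrix with rows w₁, w₂, w₃ vanishes.
The determinant works out to 6 - 48*m.
This vanishes exactly when m = 1/8.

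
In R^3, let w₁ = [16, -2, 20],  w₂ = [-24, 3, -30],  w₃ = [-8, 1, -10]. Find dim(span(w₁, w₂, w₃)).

dim = 1

Put the 3×3 matrix [w₁|w₂|w₃] into echelon form.
The echelon form has 1 nonzero row, so the rank is 1.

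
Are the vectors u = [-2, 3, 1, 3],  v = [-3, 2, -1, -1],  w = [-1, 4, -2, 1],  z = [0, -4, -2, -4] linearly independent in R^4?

Row-reduce the matrix whose columns are u, v, w, z.
The reduction yields 4 nonzero rows, so the rank is 4.
Since rank = 4 (the number of vectors), the set is linearly independent.

linearly independent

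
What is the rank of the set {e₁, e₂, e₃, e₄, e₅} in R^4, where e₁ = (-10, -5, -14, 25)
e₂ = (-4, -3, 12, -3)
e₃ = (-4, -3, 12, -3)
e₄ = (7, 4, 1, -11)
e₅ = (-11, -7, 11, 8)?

Apply Gaussian elimination to the matrix whose rows are e₁, e₂, e₃, e₄, e₅.
The echelon form has 2 nonzero rows, so the rank is 2.
(With 5 elements in a 4-dimensional space the rank is at most 4.)

2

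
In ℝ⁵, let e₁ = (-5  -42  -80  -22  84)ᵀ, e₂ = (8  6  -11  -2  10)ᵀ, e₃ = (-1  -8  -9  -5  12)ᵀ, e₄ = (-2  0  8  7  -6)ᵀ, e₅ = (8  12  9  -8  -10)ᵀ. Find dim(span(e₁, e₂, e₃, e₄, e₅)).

Row-reduce the 5×5 matrix with these as rows.
Reduction leaves 4 leading entries, giving rank 4.

dim = 4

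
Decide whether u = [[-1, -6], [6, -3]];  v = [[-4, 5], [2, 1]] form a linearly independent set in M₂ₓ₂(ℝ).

Take coordinates with respect to the standard basis {E₁₁, E₁₂, E₂₁, E₂₂}.
Row-reduce the matrix whose columns are u, v.
The reduction yields 2 nonzero rows, so the rank is 2.
Since rank = 2 (the number of vectors), the set is linearly independent.

linearly independent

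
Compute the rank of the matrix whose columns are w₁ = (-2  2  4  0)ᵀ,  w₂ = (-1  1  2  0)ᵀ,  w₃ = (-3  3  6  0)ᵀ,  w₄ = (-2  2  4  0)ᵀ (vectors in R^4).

1

Form the matrix with w₁, w₂, w₃, w₄ as columns and reduce.
There is 1 pivot column, so rank = 1.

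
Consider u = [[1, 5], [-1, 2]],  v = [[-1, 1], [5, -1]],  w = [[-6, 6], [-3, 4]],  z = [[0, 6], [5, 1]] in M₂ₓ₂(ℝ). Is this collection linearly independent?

linearly independent

Take coordinates with respect to the standard basis {E₁₁, E₁₂, E₂₁, E₂₂}.
Form the 4×4 matrix with these as columns; its determinant is -60.
A nonzero determinant means the columns are linearly independent.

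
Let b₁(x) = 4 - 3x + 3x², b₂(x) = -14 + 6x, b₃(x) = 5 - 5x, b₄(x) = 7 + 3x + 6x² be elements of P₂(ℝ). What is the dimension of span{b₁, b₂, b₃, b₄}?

Use coordinates relative to {1, x, x²}.
Row-reduce the 4×3 matrix with these as rows.
The echelon form has 3 nonzero rows, so the rank is 3.
(With 4 elements in a 3-dimensional space the rank is at most 3.)

dim = 3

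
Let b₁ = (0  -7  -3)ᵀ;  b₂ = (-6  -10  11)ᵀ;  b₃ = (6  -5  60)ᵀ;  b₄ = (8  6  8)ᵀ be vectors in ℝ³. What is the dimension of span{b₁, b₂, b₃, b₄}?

Apply Gaussian elimination to the matrix whose rows are b₁, b₂, b₃, b₄.
There are 3 pivot columns, so rank = 3.
(With 4 elements in a 3-dimensional space the rank is at most 3.)

3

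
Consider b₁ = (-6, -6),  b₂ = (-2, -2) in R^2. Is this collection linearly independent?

One vector is a scalar multiple of another, so the set is dependent.

linearly dependent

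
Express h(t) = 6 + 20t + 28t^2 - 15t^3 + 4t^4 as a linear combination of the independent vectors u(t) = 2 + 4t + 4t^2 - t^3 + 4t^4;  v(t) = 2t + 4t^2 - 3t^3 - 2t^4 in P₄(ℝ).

Take coordinate vectors relative to {1, t, …, t^4}.
Write h = c₁u + c₂v and equate components.
Row-reducing the augmented matrix gives the unique coefficients (c₁, c₂) = (3, 4).

h = 3u + 4v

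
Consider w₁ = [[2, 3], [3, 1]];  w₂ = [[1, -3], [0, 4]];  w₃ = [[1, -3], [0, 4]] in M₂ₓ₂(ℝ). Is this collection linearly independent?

Take coordinates with respect to the standard basis {E₁₁, E₁₂, E₂₁, E₂₂}.
Two of the vectors are equal, giving an immediate dependence.

linearly dependent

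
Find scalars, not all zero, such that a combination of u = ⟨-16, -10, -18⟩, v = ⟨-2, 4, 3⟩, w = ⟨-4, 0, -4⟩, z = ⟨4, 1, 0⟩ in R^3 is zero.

u + 2v - 3w + 2z = 0

Solve the homogeneous system with u, v, w, z as columns by row-reducing the coefficient matrix.
A generator of the null space is (1, 2, -3, 2).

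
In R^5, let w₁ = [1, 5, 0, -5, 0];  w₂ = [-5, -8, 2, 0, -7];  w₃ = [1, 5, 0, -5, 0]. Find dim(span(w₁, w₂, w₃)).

dim = 2

Row-reduce the 3×5 matrix with these as rows.
Exactly 2 pivots survive; hence the rank is 2.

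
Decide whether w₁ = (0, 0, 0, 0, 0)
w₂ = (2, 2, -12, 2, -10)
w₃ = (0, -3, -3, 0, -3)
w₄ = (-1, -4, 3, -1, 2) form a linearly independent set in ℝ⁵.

One of the vectors is the zero vector, so the set is linearly dependent.

linearly dependent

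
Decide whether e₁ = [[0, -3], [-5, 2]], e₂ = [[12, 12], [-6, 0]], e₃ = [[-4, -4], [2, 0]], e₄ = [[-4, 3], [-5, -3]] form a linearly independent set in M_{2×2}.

Take coordinates with respect to the standard basis {E₁₁, E₁₂, E₂₁, E₂₂}.
One vector is a scalar multiple of another, so the set is dependent.

linearly dependent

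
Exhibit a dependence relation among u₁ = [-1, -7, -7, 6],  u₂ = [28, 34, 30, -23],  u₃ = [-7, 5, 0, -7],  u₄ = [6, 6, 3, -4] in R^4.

3u₁ + u₂ + u₃ - 3u₄ = 0

Set up α₁u₁ + … + α₄u₄ = 0 and solve the homogeneous system.
The free variable yields coefficients (3, 1, 1, -3) (any nonzero multiple also works).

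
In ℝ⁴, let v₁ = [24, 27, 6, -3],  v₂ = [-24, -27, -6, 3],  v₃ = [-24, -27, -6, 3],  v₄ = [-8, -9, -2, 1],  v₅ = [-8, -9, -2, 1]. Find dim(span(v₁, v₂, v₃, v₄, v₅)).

dim = 1

Put the 4×5 matrix [v₁|v₂|v₃|v₄|v₅] into echelon form.
Reduction leaves 1 leading entry, giving rank 1.
(With 5 elements in a 4-dimensional space the rank is at most 4.)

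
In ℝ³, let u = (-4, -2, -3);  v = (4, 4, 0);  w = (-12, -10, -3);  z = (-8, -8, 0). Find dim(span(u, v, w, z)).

Row-reduce the 4×3 matrix with these as rows.
Reduction leaves 2 leading entries, giving rank 2.
(With 4 elements in a 3-dimensional space the rank is at most 3.)

2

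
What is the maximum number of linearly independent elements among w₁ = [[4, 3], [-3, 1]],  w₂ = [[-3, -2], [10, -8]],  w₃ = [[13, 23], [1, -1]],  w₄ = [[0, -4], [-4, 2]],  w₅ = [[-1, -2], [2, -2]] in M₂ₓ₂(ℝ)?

3

Pass to coordinate vectors with respect to the basis {E₁₁, E₁₂, E₂₁, E₂₂}.
Form the matrix with w₁, w₂, w₃, w₄, w₅ as columns and reduce.
Exactly 3 pivots survive; hence the rank is 3.
(With 5 elements in a 4-dimensional space the rank is at most 4.)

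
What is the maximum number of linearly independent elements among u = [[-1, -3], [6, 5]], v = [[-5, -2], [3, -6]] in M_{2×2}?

2

Represent each element by its coordinate vector in ℝ⁴.
Form the matrix with u, v as columns and reduce.
Reduction leaves 2 leading entries, giving rank 2.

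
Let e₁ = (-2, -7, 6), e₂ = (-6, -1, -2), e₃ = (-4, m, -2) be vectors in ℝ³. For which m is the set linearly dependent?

m = 0

Dependence holds iff the 3×3 matrix [e₁ e₂ e₃] is singular.
Expanding, det = -40*m.
Solving -40*m = 0 yields m = 0.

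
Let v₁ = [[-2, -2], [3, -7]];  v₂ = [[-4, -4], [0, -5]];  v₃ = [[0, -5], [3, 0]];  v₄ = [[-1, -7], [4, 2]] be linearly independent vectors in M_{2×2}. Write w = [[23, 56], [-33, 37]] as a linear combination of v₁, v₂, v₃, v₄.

Take coordinate vectors relative to {E₁₁, E₁₂, E₂₁, E₂₂}.
Write w = c₁v₁ + … + c₄v₄ and equate components.
Row-reducing the augmented matrix gives the unique coefficients (c₁, …, c₄) = (-4, -3, -3, -3).

w = -4v₁ - 3v₂ - 3v₃ - 3v₄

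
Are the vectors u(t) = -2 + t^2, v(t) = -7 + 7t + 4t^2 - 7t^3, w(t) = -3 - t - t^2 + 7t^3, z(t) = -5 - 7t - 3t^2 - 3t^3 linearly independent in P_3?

Take coordinates with respect to the standard basis {1, t, …, t^3}.
The matrix [u|v|w|z] has determinant -760.
A nonzero determinant means the columns are linearly independent.

linearly independent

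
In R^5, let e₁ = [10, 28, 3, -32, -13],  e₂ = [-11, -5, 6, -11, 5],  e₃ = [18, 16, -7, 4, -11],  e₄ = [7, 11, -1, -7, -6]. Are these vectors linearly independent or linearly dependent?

Row-reduce the matrix whose columns are e₁, e₂, e₃, e₄.
The reduction yields 2 nonzero rows, so the rank is 2.
Since rank 2 < 4, the set is linearly dependent.

linearly dependent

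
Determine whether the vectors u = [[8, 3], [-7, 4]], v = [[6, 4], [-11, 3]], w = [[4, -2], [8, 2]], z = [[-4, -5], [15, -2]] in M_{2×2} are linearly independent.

linearly dependent

Take coordinates with respect to the standard basis {E₁₁, E₁₂, E₂₁, E₂₂}.
Place the vectors as rows of a 4×4 matrix and reduce to echelon form.
The reduction yields 2 nonzero rows, so the rank is 2.
Since rank 2 < 4, the set is linearly dependent.
Indeed 2u - 2v - w = 0.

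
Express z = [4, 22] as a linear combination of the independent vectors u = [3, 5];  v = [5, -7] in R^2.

Solve the system with u, v as columns and z as the right-hand side.
The system has the unique solution (a₁, a₂) = (3, -1).

z = 3u - v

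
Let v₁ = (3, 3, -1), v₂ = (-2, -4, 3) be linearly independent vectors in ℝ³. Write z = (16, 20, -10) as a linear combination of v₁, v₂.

Since v₁, v₂ are independent, the coefficients expressing z are uniquely determined by a linear system.
Row-reducing the augmented matrix gives the unique coefficients (a₁, a₂) = (4, -2).

z = 4v₁ - 2v₂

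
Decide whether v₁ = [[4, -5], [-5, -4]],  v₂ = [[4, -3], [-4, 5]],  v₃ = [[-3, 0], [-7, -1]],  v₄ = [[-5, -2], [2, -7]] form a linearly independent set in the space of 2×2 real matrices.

Write each element as a coordinate vector in ℝ⁴ using {E₁₁, E₁₂, E₂₁, E₂₂}.
Place the vectors as rows of a 4×4 matrix and reduce to echelon form.
The reduction yields 4 nonzero rows, so the rank is 4.
Since rank = 4 (the number of vectors), the set is linearly independent.

linearly independent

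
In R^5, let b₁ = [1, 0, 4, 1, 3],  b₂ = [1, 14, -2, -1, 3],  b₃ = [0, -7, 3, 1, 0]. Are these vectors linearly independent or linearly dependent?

Row-reduce the matrix whose columns are b₁, b₂, b₃.
The reduction yields 2 nonzero rows, so the rank is 2.
Since rank 2 < 3, the set is linearly dependent.
Indeed b₁ - b₂ - 2b₃ = 0.

linearly dependent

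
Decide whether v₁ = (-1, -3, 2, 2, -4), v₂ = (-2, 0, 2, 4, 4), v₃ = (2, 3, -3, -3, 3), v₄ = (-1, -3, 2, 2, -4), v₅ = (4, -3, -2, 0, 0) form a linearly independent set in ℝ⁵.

linearly dependent

Two of the vectors are equal, giving an immediate dependence.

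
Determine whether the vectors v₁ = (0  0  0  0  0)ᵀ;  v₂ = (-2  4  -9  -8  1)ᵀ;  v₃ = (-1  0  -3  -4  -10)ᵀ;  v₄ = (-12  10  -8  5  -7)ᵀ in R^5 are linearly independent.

linearly dependent

One of the vectors is the zero vector, so the set is linearly dependent.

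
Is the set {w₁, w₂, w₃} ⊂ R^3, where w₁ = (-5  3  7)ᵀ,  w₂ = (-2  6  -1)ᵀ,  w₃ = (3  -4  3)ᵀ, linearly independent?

linearly independent

Row-reduce the matrix whose columns are w₁, w₂, w₃.
The reduction yields 3 nonzero rows, so the rank is 3.
Since rank = 3 (the number of vectors), the set is linearly independent.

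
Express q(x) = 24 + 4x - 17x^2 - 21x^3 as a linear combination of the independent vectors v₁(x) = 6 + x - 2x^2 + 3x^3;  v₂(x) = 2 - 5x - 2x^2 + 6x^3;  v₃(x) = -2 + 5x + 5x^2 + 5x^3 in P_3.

q = 4v₁ - 3v₂ - 3v₃

Take coordinate vectors relative to {1, x, …, x^3}.
Set up the augmented matrix [v₁ | v₂ | v₃ | q] and row-reduce.
Back-substitution yields (α₁, α₂, α₃) = (4, -3, -3).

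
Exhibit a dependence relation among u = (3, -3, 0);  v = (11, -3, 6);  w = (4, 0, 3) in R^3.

Set up α₁u + … + α₃w = 0 and solve the homogeneous system.
The free variable yields coefficients (1, -1, 2) (any nonzero multiple also works).

u - v + 2w = 0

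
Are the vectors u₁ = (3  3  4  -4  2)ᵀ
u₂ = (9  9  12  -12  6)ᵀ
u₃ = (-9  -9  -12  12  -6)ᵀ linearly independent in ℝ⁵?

linearly dependent

One vector is a scalar multiple of another, so the set is dependent.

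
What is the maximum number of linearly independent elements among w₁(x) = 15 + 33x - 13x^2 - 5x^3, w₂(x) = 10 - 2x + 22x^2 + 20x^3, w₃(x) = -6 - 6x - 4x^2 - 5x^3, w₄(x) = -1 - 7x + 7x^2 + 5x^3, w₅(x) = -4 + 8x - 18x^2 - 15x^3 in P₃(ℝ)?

Pass to coordinate vectors with respect to the basis {1, x, …, x^3}.
Apply Gaussian elimination to the matrix whose rows are w₁, w₂, w₃, w₄, w₅.
Exactly 2 pivots survive; hence the rank is 2.
(With 5 elements in a 4-dimensional space the rank is at most 4.)

2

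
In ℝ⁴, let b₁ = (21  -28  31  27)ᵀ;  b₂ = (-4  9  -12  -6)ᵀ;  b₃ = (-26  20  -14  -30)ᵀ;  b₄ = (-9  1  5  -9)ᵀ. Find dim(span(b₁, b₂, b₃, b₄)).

2

Put the 4×4 matrix [b₁|b₂|b₃|b₄] into echelon form.
Reduction leaves 2 leading entries, giving rank 2.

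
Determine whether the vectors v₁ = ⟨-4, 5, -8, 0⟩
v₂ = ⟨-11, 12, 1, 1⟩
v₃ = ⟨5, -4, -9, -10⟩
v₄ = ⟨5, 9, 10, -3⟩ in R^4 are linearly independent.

The matrix [v₁|v₂|v₃|v₄] has determinant 12649.
A nonzero determinant means the columns are linearly independent.

linearly independent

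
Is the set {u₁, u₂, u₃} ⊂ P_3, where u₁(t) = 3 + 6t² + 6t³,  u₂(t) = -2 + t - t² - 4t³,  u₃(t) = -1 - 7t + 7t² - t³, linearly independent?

linearly independent

Take coordinates with respect to the standard basis {1, t, …, t³}.
Place the vectors as rows of a 3×4 matrix and reduce to echelon form.
The reduction yields 3 nonzero rows, so the rank is 3.
Since rank = 3 (the number of vectors), the set is linearly independent.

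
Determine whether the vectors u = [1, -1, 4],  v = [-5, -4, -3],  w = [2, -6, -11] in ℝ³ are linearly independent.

linearly independent

Place the vectors as rows of a 3×3 matrix and reduce to echelon form.
The reduction yields 3 nonzero rows, so the rank is 3.
Since rank = 3 (the number of vectors), the set is linearly independent.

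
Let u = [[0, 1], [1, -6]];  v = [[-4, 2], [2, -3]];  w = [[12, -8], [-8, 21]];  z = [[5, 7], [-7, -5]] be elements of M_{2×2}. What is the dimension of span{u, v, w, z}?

dim = 3

Pass to coordinate vectors with respect to the basis {E₁₁, E₁₂, E₂₁, E₂₂}.
Apply Gaussian elimination to the matrix whose rows are u, v, w, z.
There are 3 pivot columns, so rank = 3.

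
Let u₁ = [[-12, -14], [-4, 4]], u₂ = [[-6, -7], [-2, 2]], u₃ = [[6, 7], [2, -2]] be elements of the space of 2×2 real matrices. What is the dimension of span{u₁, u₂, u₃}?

1

Represent each element by its coordinate vector in ℝ⁴.
Apply Gaussian elimination to the matrix whose rows are u₁, u₂, u₃.
Reduction leaves 1 leading entry, giving rank 1.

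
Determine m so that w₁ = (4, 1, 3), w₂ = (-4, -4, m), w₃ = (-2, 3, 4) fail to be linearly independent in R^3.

m = -54/7

The set is linearly dependent precisely when det[w₁; w₂; w₃] = 0.
Cofactor expansion gives det = -14*m - 108.
Solving -14*m - 108 = 0 yields m = -54/7.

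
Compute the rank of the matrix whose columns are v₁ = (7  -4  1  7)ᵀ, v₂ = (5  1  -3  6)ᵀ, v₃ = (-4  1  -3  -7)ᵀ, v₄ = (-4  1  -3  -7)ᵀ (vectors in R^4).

rank 3

Form the matrix with v₁, v₂, v₃, v₄ as columns and reduce.
Exactly 3 pivots survive; hence the rank is 3.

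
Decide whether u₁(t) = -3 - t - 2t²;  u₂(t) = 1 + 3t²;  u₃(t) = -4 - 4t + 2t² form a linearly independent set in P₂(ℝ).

Write each element as a coordinate vector in ℝ³ using {1, t, t²}.
The matrix [u₁|u₂|u₃] has determinant -14.
A nonzero determinant means the columns are linearly independent.

linearly independent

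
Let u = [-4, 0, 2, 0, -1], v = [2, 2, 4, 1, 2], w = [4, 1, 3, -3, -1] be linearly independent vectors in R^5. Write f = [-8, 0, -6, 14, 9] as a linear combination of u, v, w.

f = -u + 2v - 4w

Solve the system with u, v, w as columns and f as the right-hand side.
The system has the unique solution (c₁, c₂, c₃) = (-1, 2, -4).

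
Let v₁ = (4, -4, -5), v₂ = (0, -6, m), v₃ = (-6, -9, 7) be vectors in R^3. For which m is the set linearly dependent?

m = -1/5

The set is linearly dependent precisely when det[v₁; v₂; v₃] = 0.
Cofactor expansion gives det = 60*m + 12.
This vanishes exactly when m = -1/5.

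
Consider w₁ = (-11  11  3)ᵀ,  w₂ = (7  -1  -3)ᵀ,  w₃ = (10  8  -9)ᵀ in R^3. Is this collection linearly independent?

linearly independent

Form the 3×3 matrix with these as columns; its determinant is 198.
A nonzero determinant means the columns are linearly independent.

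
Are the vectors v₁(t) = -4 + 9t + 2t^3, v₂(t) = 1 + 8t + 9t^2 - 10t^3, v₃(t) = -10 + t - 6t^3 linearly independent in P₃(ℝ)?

Write each element as a coordinate vector in ℝ⁴ using {1, t, …, t^3}.
Row-reduce the matrix whose columns are v₁, v₂, v₃.
The reduction yields 3 nonzero rows, so the rank is 3.
Since rank = 3 (the number of vectors), the set is linearly independent.

linearly independent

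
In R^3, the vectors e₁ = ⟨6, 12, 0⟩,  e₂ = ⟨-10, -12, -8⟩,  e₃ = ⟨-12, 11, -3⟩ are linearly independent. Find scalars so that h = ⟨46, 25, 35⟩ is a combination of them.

h = -e₁ - 4e₂ - e₃

Since e₁, e₂, e₃ are independent, the coefficients expressing h are uniquely determined by a linear system.
The system has the unique solution (α₁, α₂, α₃) = (-1, -4, -1).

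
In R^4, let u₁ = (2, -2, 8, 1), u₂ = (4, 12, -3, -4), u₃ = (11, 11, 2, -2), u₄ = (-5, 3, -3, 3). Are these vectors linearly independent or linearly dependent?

linearly independent

Row-reduce the matrix whose columns are u₁, u₂, u₃, u₄.
The reduction yields 4 nonzero rows, so the rank is 4.
Since rank = 4 (the number of vectors), the set is linearly independent.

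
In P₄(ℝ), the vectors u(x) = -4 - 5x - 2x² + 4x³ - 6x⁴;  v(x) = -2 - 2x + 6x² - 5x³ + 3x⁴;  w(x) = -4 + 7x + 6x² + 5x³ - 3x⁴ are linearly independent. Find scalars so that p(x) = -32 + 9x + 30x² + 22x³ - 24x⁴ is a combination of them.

Work in coordinates with respect to the standard basis {1, x, …, x⁴}.
Write p = a₁u + … + a₃w and equate components.
Row-reducing the augmented matrix gives the unique coefficients (a₁, a₂, a₃) = (3, 2, 4).

p = 3u + 2v + 4w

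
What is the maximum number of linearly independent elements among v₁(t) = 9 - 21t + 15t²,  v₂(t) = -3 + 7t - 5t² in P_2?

1

Represent each element by its coordinate vector in ℝ³.
Put the 3×2 matrix [v₁|v₂] into echelon form.
Exactly 1 pivot survives; hence the rank is 1.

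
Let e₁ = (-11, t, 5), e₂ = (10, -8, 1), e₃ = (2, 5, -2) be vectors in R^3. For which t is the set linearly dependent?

t = -19/2

The vectors are dependent exactly when the determinant of the matrix with rows e₁, e₂, e₃ vanishes.
The determinant works out to 22*t + 209.
This vanishes exactly when t = -19/2.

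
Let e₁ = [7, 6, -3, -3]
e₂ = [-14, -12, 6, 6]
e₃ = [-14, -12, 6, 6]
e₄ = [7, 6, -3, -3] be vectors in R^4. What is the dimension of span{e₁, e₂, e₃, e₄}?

Row-reduce the 4×4 matrix with these as rows.
The echelon form has 1 nonzero row, so the rank is 1.

1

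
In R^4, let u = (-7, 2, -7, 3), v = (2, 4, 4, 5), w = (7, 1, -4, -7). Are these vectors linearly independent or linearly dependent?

linearly independent

Row-reduce the matrix whose columns are u, v, w.
The reduction yields 3 nonzero rows, so the rank is 3.
Since rank = 3 (the number of vectors), the set is linearly independent.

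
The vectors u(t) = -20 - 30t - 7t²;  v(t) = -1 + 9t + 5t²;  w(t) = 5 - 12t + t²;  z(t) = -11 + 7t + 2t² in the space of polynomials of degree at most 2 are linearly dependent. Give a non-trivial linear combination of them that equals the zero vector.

u + 3v - 2w - 3z = 0

Pass to coordinate vectors relative to the basis {1, t, t²}.
Solve the homogeneous system with u, v, w, z as columns by row-reducing the coefficient matrix.
One solution (up to scaling) is (1, 3, -2, -3).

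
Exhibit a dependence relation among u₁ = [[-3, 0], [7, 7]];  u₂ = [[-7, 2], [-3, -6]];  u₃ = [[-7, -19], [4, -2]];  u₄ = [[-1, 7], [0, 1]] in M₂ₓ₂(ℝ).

u₁ + u₂ - u₃ - 3u₄ = 0

Pass to coordinate vectors relative to the basis {E₁₁, E₁₂, E₂₁, E₂₂}.
Row-reduce the matrix with u₁, u₂, u₃, u₄ as columns; the null space gives the coefficients.
One solution (up to scaling) is (1, 1, -1, -3).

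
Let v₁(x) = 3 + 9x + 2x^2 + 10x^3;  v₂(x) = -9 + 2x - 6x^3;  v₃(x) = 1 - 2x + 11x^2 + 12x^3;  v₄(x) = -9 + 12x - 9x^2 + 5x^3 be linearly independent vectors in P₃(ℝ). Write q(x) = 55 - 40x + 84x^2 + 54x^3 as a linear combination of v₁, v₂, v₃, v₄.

q = 2v₁ - v₂ + 4v₃ - 4v₄

Take coordinate vectors relative to {1, x, …, x^3}.
Write q = α₁v₁ + … + α₄v₄ and equate components.
The system has the unique solution (α₁, …, α₄) = (2, -1, 4, -4).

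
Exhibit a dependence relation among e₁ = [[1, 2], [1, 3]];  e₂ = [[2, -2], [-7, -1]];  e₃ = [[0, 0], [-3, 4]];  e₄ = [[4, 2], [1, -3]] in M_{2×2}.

Pass to coordinate vectors relative to the basis {E₁₁, E₁₂, E₂₁, E₂₂}.
Write the vectors as columns of a matrix and find a nonzero vector in its null space.
One solution (up to scaling) is (2, 1, -2, -1).

2e₁ + e₂ - 2e₃ - e₄ = 0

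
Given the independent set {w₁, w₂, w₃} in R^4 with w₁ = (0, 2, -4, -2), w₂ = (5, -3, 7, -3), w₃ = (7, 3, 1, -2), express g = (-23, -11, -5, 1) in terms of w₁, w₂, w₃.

Solve the system with w₁, w₂, w₃ as columns and g as the right-hand side.
The system has the unique solution (c₁, c₂, c₃) = (2, 1, -4).

g = 2w₁ + w₂ - 4w₃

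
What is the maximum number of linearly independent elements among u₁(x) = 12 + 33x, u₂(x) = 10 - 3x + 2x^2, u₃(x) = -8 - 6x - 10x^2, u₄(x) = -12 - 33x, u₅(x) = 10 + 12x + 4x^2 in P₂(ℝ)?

3

Use coordinates relative to {1, x, x^2}.
Row-reduce the 5×3 matrix with these as rows.
Exactly 3 pivots survive; hence the rank is 3.
(With 5 elements in a 3-dimensional space the rank is at most 3.)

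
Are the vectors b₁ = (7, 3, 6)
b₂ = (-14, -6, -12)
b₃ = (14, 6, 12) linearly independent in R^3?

Place the vectors as rows of a 3×3 matrix and reduce to echelon form.
The reduction yields 1 nonzero row, so the rank is 1.
Since rank 1 < 3, the set is linearly dependent.

linearly dependent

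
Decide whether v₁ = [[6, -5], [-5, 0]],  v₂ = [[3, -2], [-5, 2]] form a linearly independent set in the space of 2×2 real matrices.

Write each element as a coordinate vector in ℝ⁴ using {E₁₁, E₁₂, E₂₁, E₂₂}.
Place the vectors as rows of a 2×4 matrix and reduce to echelon form.
The reduction yields 2 nonzero rows, so the rank is 2.
Since rank = 2 (the number of vectors), the set is linearly independent.

linearly independent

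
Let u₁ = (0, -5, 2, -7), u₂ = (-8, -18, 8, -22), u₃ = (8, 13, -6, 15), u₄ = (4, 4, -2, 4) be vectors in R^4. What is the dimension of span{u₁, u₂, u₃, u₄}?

2

Put the 4×4 matrix [u₁|u₂|u₃|u₄] into echelon form.
Exactly 2 pivots survive; hence the rank is 2.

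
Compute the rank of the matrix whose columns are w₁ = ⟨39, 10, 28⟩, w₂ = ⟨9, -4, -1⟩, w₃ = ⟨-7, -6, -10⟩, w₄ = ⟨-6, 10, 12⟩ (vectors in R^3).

Row-reduce the 4×3 matrix with these as rows.
Exactly 3 pivots survive; hence the rank is 3.
(With 4 elements in a 3-dimensional space the rank is at most 3.)

rank 3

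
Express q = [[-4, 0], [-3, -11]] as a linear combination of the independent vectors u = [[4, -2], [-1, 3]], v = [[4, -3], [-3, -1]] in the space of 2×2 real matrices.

Identify each element with its coordinate vector in ℝ⁴ via {E₁₁, E₁₂, E₂₁, E₂₂}.
Write q = a₁u + a₂v and equate components.
Back-substitution yields (a₁, a₂) = (-3, 2).

q = -3u + 2v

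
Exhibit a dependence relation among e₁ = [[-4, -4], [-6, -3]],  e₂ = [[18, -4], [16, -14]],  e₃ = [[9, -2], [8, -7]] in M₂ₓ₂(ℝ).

Take coordinates with respect to {E₁₁, E₁₂, E₂₁, E₂₂}.
Write the vectors as columns of a matrix and find a nonzero vector in its null space.
One solution (up to scaling) is (0, 1, -2).

e₂ - 2e₃ = 0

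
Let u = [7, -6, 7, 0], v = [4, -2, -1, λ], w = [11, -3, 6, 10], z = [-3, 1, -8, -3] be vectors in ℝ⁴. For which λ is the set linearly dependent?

Dependence holds iff the 4×4 matrix [u v w z] is singular.
The determinant works out to 525 - 280*λ.
This vanishes exactly when λ = 15/8.

λ = 15/8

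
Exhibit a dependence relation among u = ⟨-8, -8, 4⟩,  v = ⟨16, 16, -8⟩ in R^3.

2u + v = 0

Solve the homogeneous system with u, v as columns by row-reducing the coefficient matrix.
One solution (up to scaling) is (2, 1).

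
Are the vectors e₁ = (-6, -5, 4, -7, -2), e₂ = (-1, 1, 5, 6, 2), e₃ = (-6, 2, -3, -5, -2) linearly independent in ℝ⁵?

Place the vectors as rows of a 3×5 matrix and reduce to echelon form.
The reduction yields 3 nonzero rows, so the rank is 3.
Since rank = 3 (the number of vectors), the set is linearly independent.

linearly independent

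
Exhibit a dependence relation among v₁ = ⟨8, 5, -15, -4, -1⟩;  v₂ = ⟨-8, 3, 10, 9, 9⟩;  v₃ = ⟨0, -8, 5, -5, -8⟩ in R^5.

Solve the homogeneous system with v₁, v₂, v₃ as columns by row-reducing the coefficient matrix.
A generator of the null space is (1, 1, 1).

v₁ + v₂ + v₃ = 0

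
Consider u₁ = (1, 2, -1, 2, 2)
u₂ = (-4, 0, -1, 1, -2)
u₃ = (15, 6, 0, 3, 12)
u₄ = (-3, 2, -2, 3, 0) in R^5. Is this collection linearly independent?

linearly dependent

Place the vectors as rows of a 4×5 matrix and reduce to echelon form.
The reduction yields 2 nonzero rows, so the rank is 2.
Since rank 2 < 4, the set is linearly dependent.
Indeed 3u₁ - 3u₂ - u₃ = 0.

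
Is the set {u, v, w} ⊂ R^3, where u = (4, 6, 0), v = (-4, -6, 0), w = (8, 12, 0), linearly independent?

Form the 3×3 matrix with these as columns; its determinant is 0.
A zero determinant means the columns are linearly dependent.

linearly dependent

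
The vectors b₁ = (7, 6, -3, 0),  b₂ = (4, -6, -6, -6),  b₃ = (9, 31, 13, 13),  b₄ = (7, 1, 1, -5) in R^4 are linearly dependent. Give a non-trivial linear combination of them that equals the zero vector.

2b₁ - 3b₂ - b₃ + b₄ = 0

Write the vectors as columns of a matrix and find a nonzero vector in its null space.
A generator of the null space is (2, -3, -1, 1).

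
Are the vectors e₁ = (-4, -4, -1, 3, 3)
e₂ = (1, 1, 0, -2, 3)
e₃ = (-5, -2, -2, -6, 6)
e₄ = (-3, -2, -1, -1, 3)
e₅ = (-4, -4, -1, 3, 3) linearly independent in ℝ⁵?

linearly dependent

Place the vectors as rows of a 5×5 matrix and reduce to echelon form.
The reduction yields 3 nonzero rows, so the rank is 3.
Since rank 3 < 5, the set is linearly dependent.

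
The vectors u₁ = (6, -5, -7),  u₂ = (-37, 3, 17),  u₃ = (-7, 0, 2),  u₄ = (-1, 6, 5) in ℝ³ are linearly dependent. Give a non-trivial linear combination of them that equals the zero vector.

3u₁ + u₂ - 3u₃ + 2u₄ = 0

Write the vectors as columns of a matrix and find a nonzero vector in its null space.
A generator of the null space is (3, 1, -3, 2).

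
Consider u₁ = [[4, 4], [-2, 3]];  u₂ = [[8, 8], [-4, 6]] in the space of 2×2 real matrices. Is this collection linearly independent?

Take coordinates with respect to the standard basis {E₁₁, E₁₂, E₂₁, E₂₂}.
Place the vectors as rows of a 2×4 matrix and reduce to echelon form.
The reduction yields 1 nonzero row, so the rank is 1.
Since rank 1 < 2, the set is linearly dependent.

linearly dependent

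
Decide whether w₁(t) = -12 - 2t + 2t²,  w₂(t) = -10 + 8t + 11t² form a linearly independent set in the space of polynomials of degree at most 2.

linearly independent

Write each element as a coordinate vector in ℝ³ using {1, t, t²}.
Row-reduce the matrix whose columns are w₁, w₂.
The reduction yields 2 nonzero rows, so the rank is 2.
Since rank = 2 (the number of vectors), the set is linearly independent.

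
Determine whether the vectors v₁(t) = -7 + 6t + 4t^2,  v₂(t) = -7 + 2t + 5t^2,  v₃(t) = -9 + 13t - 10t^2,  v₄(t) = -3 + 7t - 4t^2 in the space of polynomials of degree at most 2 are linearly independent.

Take coordinates with respect to the standard basis {1, t, t^2}.
There are 4 vectors in a 3-dimensional space, so they cannot be linearly independent.

linearly dependent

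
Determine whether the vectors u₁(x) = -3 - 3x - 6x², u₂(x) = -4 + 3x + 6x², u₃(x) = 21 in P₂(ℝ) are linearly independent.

linearly dependent

Take coordinates with respect to the standard basis {1, x, x²}.
The matrix [u₁|u₂|u₃] has determinant 0.
A zero determinant means the columns are linearly dependent.
Indeed 3u₁ + 3u₂ + u₃ = 0.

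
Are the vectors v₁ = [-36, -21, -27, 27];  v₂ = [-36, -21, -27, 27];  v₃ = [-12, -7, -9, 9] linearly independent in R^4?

Row-reduce the matrix whose columns are v₁, v₂, v₃.
The reduction yields 1 nonzero row, so the rank is 1.
Since rank 1 < 3, the set is linearly dependent.
Indeed v₁ - v₂ = 0.

linearly dependent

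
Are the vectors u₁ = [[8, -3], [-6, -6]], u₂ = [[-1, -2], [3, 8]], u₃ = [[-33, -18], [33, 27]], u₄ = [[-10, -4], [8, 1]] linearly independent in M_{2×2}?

Write each element as a coordinate vector in ℝ⁴ using {E₁₁, E₁₂, E₂₁, E₂₂}.
Row-reduce the matrix whose columns are u₁, u₂, u₃, u₄.
The reduction yields 3 nonzero rows, so the rank is 3.
Since rank 3 < 4, the set is linearly dependent.
Indeed 3u₂ - u₃ + 3u₄ = 0.

linearly dependent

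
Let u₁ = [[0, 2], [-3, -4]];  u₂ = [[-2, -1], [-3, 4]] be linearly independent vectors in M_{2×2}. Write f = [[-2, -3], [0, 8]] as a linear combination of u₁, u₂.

f = -u₁ + u₂

Identify each element with its coordinate vector in ℝ⁴ via {E₁₁, E₁₂, E₂₁, E₂₂}.
Since u₁, u₂ are independent, the coefficients expressing f are uniquely determined by a linear system.
Row-reducing the augmented matrix gives the unique coefficients (a₁, a₂) = (-1, 1).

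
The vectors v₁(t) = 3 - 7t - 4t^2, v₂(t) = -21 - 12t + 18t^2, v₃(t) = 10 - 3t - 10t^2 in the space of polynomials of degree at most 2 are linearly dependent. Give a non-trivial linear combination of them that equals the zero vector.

3v₁ - v₂ - 3v₃ = 0

Take coordinates with respect to {1, t, t^2}.
Solve the homogeneous system with v₁, v₂, v₃ as columns by row-reducing the coefficient matrix.
A generator of the null space is (3, -1, -3).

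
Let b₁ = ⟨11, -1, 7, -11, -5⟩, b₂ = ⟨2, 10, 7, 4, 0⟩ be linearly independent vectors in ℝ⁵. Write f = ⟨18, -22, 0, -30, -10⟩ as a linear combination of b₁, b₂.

Solve the system with b₁, b₂ as columns and f as the right-hand side.
Back-substitution yields (c₁, c₂) = (2, -2).

f = 2b₁ - 2b₂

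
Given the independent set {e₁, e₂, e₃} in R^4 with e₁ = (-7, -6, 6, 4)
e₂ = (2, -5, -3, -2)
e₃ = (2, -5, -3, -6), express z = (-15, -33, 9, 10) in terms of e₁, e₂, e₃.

z = 3e₁ + 4e₂ - e₃

Solve the system with e₁, e₂, e₃ as columns and z as the right-hand side.
The system has the unique solution (a₁, a₂, a₃) = (3, 4, -1).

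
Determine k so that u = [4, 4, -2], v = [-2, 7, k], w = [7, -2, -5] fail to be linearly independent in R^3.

The set is linearly dependent precisely when det[u; v; w] = 0.
Cofactor expansion gives det = 36*k - 90.
Solving 36*k - 90 = 0 yields k = 5/2.

k = 5/2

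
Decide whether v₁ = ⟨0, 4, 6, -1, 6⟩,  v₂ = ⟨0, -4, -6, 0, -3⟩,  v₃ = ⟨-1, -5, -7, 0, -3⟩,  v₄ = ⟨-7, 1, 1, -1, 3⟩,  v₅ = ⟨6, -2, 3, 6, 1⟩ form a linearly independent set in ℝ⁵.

Row-reduce the matrix whose columns are v₁, v₂, v₃, v₄, v₅.
The reduction yields 5 nonzero rows, so the rank is 5.
Since rank = 5 (the number of vectors), the set is linearly independent.

linearly independent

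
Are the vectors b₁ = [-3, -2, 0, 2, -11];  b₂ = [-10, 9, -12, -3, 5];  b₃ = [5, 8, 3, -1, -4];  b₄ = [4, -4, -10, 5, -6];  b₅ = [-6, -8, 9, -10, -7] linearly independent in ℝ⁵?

linearly independent

Form the 5×5 matrix with these as columns; its determinant is 267976.
A nonzero determinant means the columns are linearly independent.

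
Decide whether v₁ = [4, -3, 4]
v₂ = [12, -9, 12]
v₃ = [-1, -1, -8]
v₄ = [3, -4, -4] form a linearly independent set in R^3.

linearly dependent

There are 4 vectors in a 3-dimensional space, so they cannot be linearly independent.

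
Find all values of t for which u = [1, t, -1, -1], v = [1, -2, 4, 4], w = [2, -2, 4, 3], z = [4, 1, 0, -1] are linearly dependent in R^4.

The vectors are dependent exactly when the determinant of the matrix with rows u, v, w, z vanishes.
Cofactor expansion gives det = 12*t - 11.
Solving 12*t - 11 = 0 yields t = 11/12.

t = 11/12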